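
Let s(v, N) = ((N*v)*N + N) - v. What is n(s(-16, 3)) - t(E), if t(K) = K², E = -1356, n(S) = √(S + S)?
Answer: -1838736 + 5*I*√10 ≈ -1.8387e+6 + 15.811*I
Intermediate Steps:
s(v, N) = N - v + v*N² (s(v, N) = (v*N² + N) - v = (N + v*N²) - v = N - v + v*N²)
n(S) = √2*√S (n(S) = √(2*S) = √2*√S)
n(s(-16, 3)) - t(E) = √2*√(3 - 1*(-16) - 16*3²) - 1*(-1356)² = √2*√(3 + 16 - 16*9) - 1*1838736 = √2*√(3 + 16 - 144) - 1838736 = √2*√(-125) - 1838736 = √2*(5*I*√5) - 1838736 = 5*I*√10 - 1838736 = -1838736 + 5*I*√10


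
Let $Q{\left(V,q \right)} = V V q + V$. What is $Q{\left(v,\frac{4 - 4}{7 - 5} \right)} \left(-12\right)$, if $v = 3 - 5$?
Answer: $24$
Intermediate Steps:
$v = -2$ ($v = 3 - 5 = -2$)
$Q{\left(V,q \right)} = V + q V^{2}$ ($Q{\left(V,q \right)} = V^{2} q + V = q V^{2} + V = V + q V^{2}$)
$Q{\left(v,\frac{4 - 4}{7 - 5} \right)} \left(-12\right) = - 2 \left(1 - 2 \frac{4 - 4}{7 - 5}\right) \left(-12\right) = - 2 \left(1 - 2 \cdot \frac{0}{2}\right) \left(-12\right) = - 2 \left(1 - 2 \cdot 0 \cdot \frac{1}{2}\right) \left(-12\right) = - 2 \left(1 - 0\right) \left(-12\right) = - 2 \left(1 + 0\right) \left(-12\right) = \left(-2\right) 1 \left(-12\right) = \left(-2\right) \left(-12\right) = 24$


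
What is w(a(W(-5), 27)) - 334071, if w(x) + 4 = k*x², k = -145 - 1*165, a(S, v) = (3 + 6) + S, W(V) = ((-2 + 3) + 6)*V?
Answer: -543635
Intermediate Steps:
W(V) = 7*V (W(V) = (1 + 6)*V = 7*V)
a(S, v) = 9 + S
k = -310 (k = -145 - 165 = -310)
w(x) = -4 - 310*x²
w(a(W(-5), 27)) - 334071 = (-4 - 310*(9 + 7*(-5))²) - 334071 = (-4 - 310*(9 - 35)²) - 334071 = (-4 - 310*(-26)²) - 334071 = (-4 - 310*676) - 334071 = (-4 - 209560) - 334071 = -209564 - 334071 = -543635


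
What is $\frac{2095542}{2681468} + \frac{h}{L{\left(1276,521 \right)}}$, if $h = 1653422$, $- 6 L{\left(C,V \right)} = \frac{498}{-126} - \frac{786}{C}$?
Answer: $\frac{1837155768230493}{846003154} \approx 2.1716 \cdot 10^{6}$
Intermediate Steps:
$L{\left(C,V \right)} = \frac{83}{126} + \frac{131}{C}$ ($L{\left(C,V \right)} = - \frac{\frac{498}{-126} - \frac{786}{C}}{6} = - \frac{498 \left(- \frac{1}{126}\right) - \frac{786}{C}}{6} = - \frac{- \frac{83}{21} - \frac{786}{C}}{6} = \frac{83}{126} + \frac{131}{C}$)
$\frac{2095542}{2681468} + \frac{h}{L{\left(1276,521 \right)}} = \frac{2095542}{2681468} + \frac{1653422}{\frac{83}{126} + \frac{131}{1276}} = 2095542 \cdot \frac{1}{2681468} + \frac{1653422}{\frac{83}{126} + 131 \cdot \frac{1}{1276}} = \frac{1047771}{1340734} + \frac{1653422}{\frac{83}{126} + \frac{131}{1276}} = \frac{1047771}{1340734} + \frac{1653422}{\frac{61207}{80388}} = \frac{1047771}{1340734} + 1653422 \cdot \frac{80388}{61207} = \frac{1047771}{1340734} + \frac{132915287736}{61207} = \frac{1837155768230493}{846003154}$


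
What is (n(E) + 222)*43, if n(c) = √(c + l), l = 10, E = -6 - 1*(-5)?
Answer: 9675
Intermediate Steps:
E = -1 (E = -6 + 5 = -1)
n(c) = √(10 + c) (n(c) = √(c + 10) = √(10 + c))
(n(E) + 222)*43 = (√(10 - 1) + 222)*43 = (√9 + 222)*43 = (3 + 222)*43 = 225*43 = 9675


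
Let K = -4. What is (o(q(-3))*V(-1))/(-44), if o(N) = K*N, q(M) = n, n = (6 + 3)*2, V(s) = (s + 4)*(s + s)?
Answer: -108/11 ≈ -9.8182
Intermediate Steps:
V(s) = 2*s*(4 + s) (V(s) = (4 + s)*(2*s) = 2*s*(4 + s))
n = 18 (n = 9*2 = 18)
q(M) = 18
o(N) = -4*N
(o(q(-3))*V(-1))/(-44) = ((-4*18)*(2*(-1)*(4 - 1)))/(-44) = -144*(-1)*3*(-1/44) = -72*(-6)*(-1/44) = 432*(-1/44) = -108/11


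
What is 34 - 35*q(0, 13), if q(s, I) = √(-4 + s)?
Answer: 34 - 70*I ≈ 34.0 - 70.0*I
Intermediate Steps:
34 - 35*q(0, 13) = 34 - 35*√(-4 + 0) = 34 - 70*I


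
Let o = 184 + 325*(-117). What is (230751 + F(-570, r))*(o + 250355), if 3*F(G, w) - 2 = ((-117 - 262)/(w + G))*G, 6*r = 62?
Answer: 82288824920090/1679 ≈ 4.9011e+10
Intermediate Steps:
r = 31/3 (r = (1/6)*62 = 31/3 ≈ 10.333)
o = -37841 (o = 184 - 38025 = -37841)
F(G, w) = 2/3 - 379*G/(3*(G + w)) (F(G, w) = 2/3 + (((-117 - 262)/(w + G))*G)/3 = 2/3 + ((-379/(G + w))*G)/3 = 2/3 + (-379*G/(G + w))/3 = 2/3 - 379*G/(3*(G + w)))
(230751 + F(-570, r))*(o + 250355) = (230751 + (-377*(-570) + 2*(31/3))/(3*(-570 + 31/3)))*(-37841 + 250355) = (230751 + (214890 + 62/3)/(3*(-1679/3)))*212514 = (230751 + (1/3)*(-3/1679)*(644732/3))*212514 = (230751 - 644732/5037)*212514 = (1161648055/5037)*212514 = 82288824920090/1679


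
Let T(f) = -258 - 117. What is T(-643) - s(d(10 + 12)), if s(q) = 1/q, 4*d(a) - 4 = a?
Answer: -4877/13 ≈ -375.15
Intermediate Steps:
d(a) = 1 + a/4
T(f) = -375
T(-643) - s(d(10 + 12)) = -375 - 1/(1 + (10 + 12)/4) = -375 - 1/(1 + (1/4)*22) = -375 - 1/(1 + 11/2) = -375 - 1/13/2 = -375 - 1*2/13 = -375 - 2/13 = -4877/13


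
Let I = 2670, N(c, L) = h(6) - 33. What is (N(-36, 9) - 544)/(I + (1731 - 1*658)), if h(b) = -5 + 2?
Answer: -580/3743 ≈ -0.15496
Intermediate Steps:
h(b) = -3
N(c, L) = -36 (N(c, L) = -3 - 33 = -36)
(N(-36, 9) - 544)/(I + (1731 - 1*658)) = (-36 - 544)/(2670 + (1731 - 1*658)) = -580/(2670 + (1731 - 658)) = -580/(2670 + 1073) = -580/3743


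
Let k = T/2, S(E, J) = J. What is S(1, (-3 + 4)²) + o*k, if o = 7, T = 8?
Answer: 29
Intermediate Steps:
k = 4 (k = 8/2 = 8*(½) = 4)
S(1, (-3 + 4)²) + o*k = (-3 + 4)² + 7*4 = 1² + 28 = 1 + 28 = 29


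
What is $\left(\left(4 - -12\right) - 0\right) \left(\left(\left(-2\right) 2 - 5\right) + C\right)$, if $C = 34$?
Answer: $400$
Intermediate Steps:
$\left(\left(4 - -12\right) - 0\right) \left(\left(\left(-2\right) 2 - 5\right) + C\right) = \left(\left(4 - -12\right) - 0\right) \left(\left(\left(-2\right) 2 - 5\right) + 34\right) = \left(\left(4 + 12\right) + 0\right) \left(\left(-4 - 5\right) + 34\right) = \left(16 + 0\right) \left(-9 + 34\right) = 16 \cdot 25 = 400$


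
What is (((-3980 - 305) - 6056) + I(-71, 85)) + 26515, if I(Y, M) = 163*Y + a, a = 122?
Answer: 4723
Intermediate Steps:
I(Y, M) = 122 + 163*Y (I(Y, M) = 163*Y + 122 = 122 + 163*Y)
(((-3980 - 305) - 6056) + I(-71, 85)) + 26515 = (((-3980 - 305) - 6056) + (122 + 163*(-71))) + 26515 = ((-4285 - 6056) + (122 - 11573)) + 26515 = (-10341 - 11451) + 26515 = -21792 + 26515 = 4723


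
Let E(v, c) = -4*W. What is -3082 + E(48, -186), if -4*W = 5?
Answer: -3077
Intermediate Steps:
W = -5/4 (W = -¼*5 = -5/4 ≈ -1.2500)
E(v, c) = 5 (E(v, c) = -4*(-5/4) = 5)
-3082 + E(48, -186) = -3082 + 5 = -3077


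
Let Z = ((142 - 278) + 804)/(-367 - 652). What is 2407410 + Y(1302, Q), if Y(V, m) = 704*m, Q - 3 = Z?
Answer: 2454832646/1019 ≈ 2.4091e+6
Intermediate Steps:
Z = -668/1019 (Z = (-136 + 804)/(-1019) = 668*(-1/1019) = -668/1019 ≈ -0.65554)
Q = 2389/1019 (Q = 3 - 668/1019 = 2389/1019 ≈ 2.3445)
2407410 + Y(1302, Q) = 2407410 + 704*(2389/1019) = 2407410 + 1681856/1019 = 2454832646/1019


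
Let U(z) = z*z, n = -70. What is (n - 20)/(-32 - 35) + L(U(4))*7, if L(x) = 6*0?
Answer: 90/67 ≈ 1.3433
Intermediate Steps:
U(z) = z²
L(x) = 0
(n - 20)/(-32 - 35) + L(U(4))*7 = (-70 - 20)/(-32 - 35) + 0*7 = -90/(-67) + 0 = -90*(-1/67) + 0 = 90/67 + 0 = 90/67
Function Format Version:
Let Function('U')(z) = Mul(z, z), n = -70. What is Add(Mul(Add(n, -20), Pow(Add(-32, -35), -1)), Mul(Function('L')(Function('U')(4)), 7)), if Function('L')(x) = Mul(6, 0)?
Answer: Rational(90, 67) ≈ 1.3433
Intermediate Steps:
Function('U')(z) = Pow(z, 2)
Function('L')(x) = 0
Add(Mul(Add(n, -20), Pow(Add(-32, -35), -1)), Mul(Function('L')(Function('U')(4)), 7)) = Add(Mul(Add(-70, -20), Pow(Add(-32, -35), -1)), Mul(0, 7)) = Add(Mul(-90, Pow(-67, -1)), 0) = Add(Mul(-90, Rational(-1, 67)), 0) = Add(Rational(90, 67), 0) = Rational(90, 67)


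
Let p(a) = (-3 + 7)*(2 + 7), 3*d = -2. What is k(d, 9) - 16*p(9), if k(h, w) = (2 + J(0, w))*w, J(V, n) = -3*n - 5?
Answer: -846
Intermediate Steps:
d = -⅔ (d = (⅓)*(-2) = -⅔ ≈ -0.66667)
J(V, n) = -5 - 3*n
k(h, w) = w*(-3 - 3*w) (k(h, w) = (2 + (-5 - 3*w))*w = (-3 - 3*w)*w = w*(-3 - 3*w))
p(a) = 36 (p(a) = 4*9 = 36)
k(d, 9) - 16*p(9) = -3*9*(1 + 9) - 16*36 = -3*9*10 - 576 = -270 - 576 = -846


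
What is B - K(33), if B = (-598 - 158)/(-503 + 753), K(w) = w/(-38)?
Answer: -10239/4750 ≈ -2.1556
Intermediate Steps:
K(w) = -w/38 (K(w) = w*(-1/38) = -w/38)
B = -378/125 (B = -756/250 = -756*1/250 = -378/125 ≈ -3.0240)
B - K(33) = -378/125 - (-1)*33/38 = -378/125 - 1*(-33/38) = -378/125 + 33/38 = -10239/4750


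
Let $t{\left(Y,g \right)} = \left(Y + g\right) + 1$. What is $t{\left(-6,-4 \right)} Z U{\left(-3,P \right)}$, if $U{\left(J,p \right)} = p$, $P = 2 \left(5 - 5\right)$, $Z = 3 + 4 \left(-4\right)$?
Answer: $0$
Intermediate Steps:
$t{\left(Y,g \right)} = 1 + Y + g$
$Z = -13$ ($Z = 3 - 16 = -13$)
$P = 0$ ($P = 2 \cdot 0 = 0$)
$t{\left(-6,-4 \right)} Z U{\left(-3,P \right)} = \left(1 - 6 - 4\right) \left(-13\right) 0 = \left(-9\right) \left(-13\right) 0 = 117 \cdot 0 = 0$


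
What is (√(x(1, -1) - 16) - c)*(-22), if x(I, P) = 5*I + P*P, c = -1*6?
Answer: -132 - 22*I*√10 ≈ -132.0 - 69.57*I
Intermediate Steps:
c = -6
x(I, P) = P² + 5*I (x(I, P) = 5*I + P² = P² + 5*I)
(√(x(1, -1) - 16) - c)*(-22) = (√(((-1)² + 5*1) - 16) - 1*(-6))*(-22) = (√((1 + 5) - 16) + 6)*(-22) = (√(6 - 16) + 6)*(-22) = (√(-10) + 6)*(-22) = (I*√10 + 6)*(-22) = (6 + I*√10)*(-22) = -132 - 22*I*√10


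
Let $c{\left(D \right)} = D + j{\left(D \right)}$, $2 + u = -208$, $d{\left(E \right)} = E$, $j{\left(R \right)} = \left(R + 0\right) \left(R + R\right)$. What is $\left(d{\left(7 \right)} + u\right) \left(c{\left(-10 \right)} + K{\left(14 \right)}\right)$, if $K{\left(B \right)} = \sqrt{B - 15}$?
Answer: $-38570 - 203 i \approx -38570.0 - 203.0 i$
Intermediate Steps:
$j{\left(R \right)} = 2 R^{2}$ ($j{\left(R \right)} = R 2 R = 2 R^{2}$)
$u = -210$ ($u = -2 - 208 = -210$)
$c{\left(D \right)} = D + 2 D^{2}$
$K{\left(B \right)} = \sqrt{-15 + B}$
$\left(d{\left(7 \right)} + u\right) \left(c{\left(-10 \right)} + K{\left(14 \right)}\right) = \left(7 - 210\right) \left(- 10 \left(1 + 2 \left(-10\right)\right) + \sqrt{-15 + 14}\right) = - 203 \left(- 10 \left(1 - 20\right) + \sqrt{-1}\right) = - 203 \left(\left(-10\right) \left(-19\right) + i\right) = - 203 \left(190 + i\right) = -38570 - 203 i$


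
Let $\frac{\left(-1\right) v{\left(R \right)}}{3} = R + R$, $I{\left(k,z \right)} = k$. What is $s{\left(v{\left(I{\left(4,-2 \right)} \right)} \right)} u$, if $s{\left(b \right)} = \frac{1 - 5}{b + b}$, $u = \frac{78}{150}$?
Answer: $\frac{13}{300} \approx 0.043333$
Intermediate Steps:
$u = \frac{13}{25}$ ($u = 78 \cdot \frac{1}{150} = \frac{13}{25} \approx 0.52$)
$v{\left(R \right)} = - 6 R$ ($v{\left(R \right)} = - 3 \left(R + R\right) = - 3 \cdot 2 R = - 6 R$)
$s{\left(b \right)} = - \frac{2}{b}$ ($s{\left(b \right)} = - \frac{4}{2 b} = - 4 \frac{1}{2 b} = - \frac{2}{b}$)
$s{\left(v{\left(I{\left(4,-2 \right)} \right)} \right)} u = - \frac{2}{\left(-6\right) 4} \cdot \frac{13}{25} = - \frac{2}{-24} \cdot \frac{13}{25} = \left(-2\right) \left(- \frac{1}{24}\right) \frac{13}{25} = \frac{1}{12} \cdot \frac{13}{25} = \frac{13}{300}$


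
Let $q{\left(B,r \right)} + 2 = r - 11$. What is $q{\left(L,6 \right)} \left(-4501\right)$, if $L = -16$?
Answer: $31507$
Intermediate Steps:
$q{\left(B,r \right)} = -13 + r$ ($q{\left(B,r \right)} = -2 + \left(r - 11\right) = -2 + \left(-11 + r\right) = -13 + r$)
$q{\left(L,6 \right)} \left(-4501\right) = \left(-13 + 6\right) \left(-4501\right) = \left(-7\right) \left(-4501\right) = 31507$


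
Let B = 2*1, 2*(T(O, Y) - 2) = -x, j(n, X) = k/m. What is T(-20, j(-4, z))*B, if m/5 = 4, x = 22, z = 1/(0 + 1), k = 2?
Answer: -18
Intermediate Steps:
z = 1 (z = 1/1 = 1)
m = 20 (m = 5*4 = 20)
j(n, X) = ⅒ (j(n, X) = 2/20 = 2*(1/20) = ⅒)
T(O, Y) = -9 (T(O, Y) = 2 + (-1*22)/2 = 2 + (½)*(-22) = 2 - 11 = -9)
B = 2
T(-20, j(-4, z))*B = -9*2 = -18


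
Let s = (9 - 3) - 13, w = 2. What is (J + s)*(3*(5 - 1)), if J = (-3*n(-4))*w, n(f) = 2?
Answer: -228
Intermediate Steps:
s = -7 (s = 6 - 13 = -7)
J = -12 (J = -3*2*2 = -6*2 = -12)
(J + s)*(3*(5 - 1)) = (-12 - 7)*(3*(5 - 1)) = -57*4 = -19*12 = -228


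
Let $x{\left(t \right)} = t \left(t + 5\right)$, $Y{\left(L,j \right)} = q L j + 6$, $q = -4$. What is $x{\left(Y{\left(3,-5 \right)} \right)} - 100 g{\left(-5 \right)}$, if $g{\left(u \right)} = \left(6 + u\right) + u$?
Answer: $5086$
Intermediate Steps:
$Y{\left(L,j \right)} = 6 - 4 L j$ ($Y{\left(L,j \right)} = - 4 L j + 6 = 6 - 4 L j$)
$g{\left(u \right)} = 6 + 2 u$
$x{\left(t \right)} = t \left(5 + t\right)$
$x{\left(Y{\left(3,-5 \right)} \right)} - 100 g{\left(-5 \right)} = \left(6 - 12 \left(-5\right)\right) \left(5 - \left(-6 + 12 \left(-5\right)\right)\right) - 100 \left(6 + 2 \left(-5\right)\right) = \left(6 + 60\right) \left(5 + \left(6 + 60\right)\right) - 100 \left(6 - 10\right) = 66 \left(5 + 66\right) - -400 = 66 \cdot 71 + 400 = 4686 + 400 = 5086$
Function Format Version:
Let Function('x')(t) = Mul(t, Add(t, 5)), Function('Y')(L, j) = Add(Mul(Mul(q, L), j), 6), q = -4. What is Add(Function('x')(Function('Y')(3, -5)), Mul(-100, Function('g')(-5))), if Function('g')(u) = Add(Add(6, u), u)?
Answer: 5086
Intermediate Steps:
Function('Y')(L, j) = Add(6, Mul(-4, L, j)) (Function('Y')(L, j) = Add(Mul(Mul(-4, L), j), 6) = Add(Mul(-4, L, j), 6) = Add(6, Mul(-4, L, j)))
Function('g')(u) = Add(6, Mul(2, u))
Function('x')(t) = Mul(t, Add(5, t))
Add(Function('x')(Function('Y')(3, -5)), Mul(-100, Function('g')(-5))) = Add(Mul(Add(6, Mul(-4, 3, -5)), Add(5, Add(6, Mul(-4, 3, -5)))), Mul(-100, Add(6, Mul(2, -5)))) = Add(Mul(Add(6, 60), Add(5, Add(6, 60))), Mul(-100, Add(6, -10))) = Add(Mul(66, Add(5, 66)), Mul(-100, -4)) = Add(Mul(66, 71), 400) = Add(4686, 400) = 5086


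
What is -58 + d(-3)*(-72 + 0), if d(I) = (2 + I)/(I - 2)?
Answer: -362/5 ≈ -72.400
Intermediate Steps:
d(I) = (2 + I)/(-2 + I)
-58 + d(-3)*(-72 + 0) = -58 + ((2 - 3)/(-2 - 3))*(-72 + 0) = -58 + (-1/(-5))*(-72) = -58 - ⅕*(-1)*(-72) = -58 + (⅕)*(-72) = -58 - 72/5 = -362/5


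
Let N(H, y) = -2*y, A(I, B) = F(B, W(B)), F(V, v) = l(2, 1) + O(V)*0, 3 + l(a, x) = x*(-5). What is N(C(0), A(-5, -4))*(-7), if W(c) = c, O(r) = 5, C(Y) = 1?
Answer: -112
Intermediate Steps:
l(a, x) = -3 - 5*x (l(a, x) = -3 + x*(-5) = -3 - 5*x)
F(V, v) = -8 (F(V, v) = (-3 - 5*1) + 5*0 = (-3 - 5) + 0 = -8 + 0 = -8)
A(I, B) = -8
N(C(0), A(-5, -4))*(-7) = -2*(-8)*(-7) = 16*(-7) = -112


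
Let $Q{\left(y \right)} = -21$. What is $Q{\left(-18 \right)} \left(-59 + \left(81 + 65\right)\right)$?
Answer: $-1827$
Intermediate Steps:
$Q{\left(-18 \right)} \left(-59 + \left(81 + 65\right)\right) = - 21 \left(-59 + \left(81 + 65\right)\right) = - 21 \left(-59 + 146\right) = \left(-21\right) 87 = -1827$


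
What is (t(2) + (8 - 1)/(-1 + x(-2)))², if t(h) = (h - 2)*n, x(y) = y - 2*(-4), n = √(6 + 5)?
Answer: 49/25 ≈ 1.9600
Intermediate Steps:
n = √11 ≈ 3.3166
x(y) = 8 + y (x(y) = y + 8 = 8 + y)
t(h) = √11*(-2 + h) (t(h) = (h - 2)*√11 = (-2 + h)*√11 = √11*(-2 + h))
(t(2) + (8 - 1)/(-1 + x(-2)))² = (√11*(-2 + 2) + (8 - 1)/(-1 + (8 - 2)))² = (√11*0 + 7/(-1 + 6))² = (0 + 7/5)² = (7/5)² = 49/25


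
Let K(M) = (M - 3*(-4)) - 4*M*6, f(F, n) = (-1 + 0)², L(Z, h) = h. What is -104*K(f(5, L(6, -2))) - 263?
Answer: 881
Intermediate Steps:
f(F, n) = 1 (f(F, n) = (-1)² = 1)
K(M) = 12 - 23*M (K(M) = (M + 12) - 24*M = (12 + M) - 24*M = 12 - 23*M)
-104*K(f(5, L(6, -2))) - 263 = -104*(12 - 23*1) - 263 = -104*(12 - 23) - 263 = -104*(-11) - 263 = 1144 - 263 = 881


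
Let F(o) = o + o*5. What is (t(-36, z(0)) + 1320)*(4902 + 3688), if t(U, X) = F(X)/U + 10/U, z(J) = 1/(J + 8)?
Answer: 816208915/72 ≈ 1.1336e+7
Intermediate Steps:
z(J) = 1/(8 + J)
F(o) = 6*o (F(o) = o + 5*o = 6*o)
t(U, X) = 10/U + 6*X/U (t(U, X) = (6*X)/U + 10/U = 6*X/U + 10/U = 10/U + 6*X/U)
(t(-36, z(0)) + 1320)*(4902 + 3688) = (2*(5 + 3/(8 + 0))/(-36) + 1320)*(4902 + 3688) = (2*(-1/36)*(5 + 3/8) + 1320)*8590 = (2*(-1/36)*(43/8) + 1320)*8590 = (-43/144 + 1320)*8590 = (190037/144)*8590 = 816208915/72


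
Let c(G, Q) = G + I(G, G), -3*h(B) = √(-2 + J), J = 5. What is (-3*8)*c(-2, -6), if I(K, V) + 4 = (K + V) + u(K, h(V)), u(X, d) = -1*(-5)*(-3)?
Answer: 600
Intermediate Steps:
h(B) = -√3/3 (h(B) = -√(-2 + 5)/3 = -√3/3)
u(X, d) = -15 (u(X, d) = 5*(-3) = -15)
I(K, V) = -19 + K + V (I(K, V) = -4 + ((K + V) - 15) = -4 + (-15 + K + V) = -19 + K + V)
c(G, Q) = -19 + 3*G (c(G, Q) = G + (-19 + G + G) = G + (-19 + 2*G) = -19 + 3*G)
(-3*8)*c(-2, -6) = (-3*8)*(-19 + 3*(-2)) = -24*(-19 - 6) = -24*(-25) = 600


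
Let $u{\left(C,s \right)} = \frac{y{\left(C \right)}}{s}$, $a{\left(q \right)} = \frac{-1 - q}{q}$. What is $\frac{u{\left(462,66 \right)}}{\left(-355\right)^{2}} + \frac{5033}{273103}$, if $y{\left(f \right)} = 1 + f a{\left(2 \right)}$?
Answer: $\frac{20836872587}{1135787583975} \approx 0.018346$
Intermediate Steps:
$a{\left(q \right)} = \frac{-1 - q}{q}$
$y{\left(f \right)} = 1 - \frac{3 f}{2}$ ($y{\left(f \right)} = 1 + f \frac{-1 - 2}{2} = 1 + f \frac{1}{2} \left(-3\right) = 1 + f \left(- \frac{3}{2}\right) = 1 - \frac{3 f}{2}$)
$u{\left(C,s \right)} = \frac{1 - \frac{3 C}{2}}{s}$
$\frac{u{\left(462,66 \right)}}{\left(-355\right)^{2}} + \frac{5033}{273103} = \frac{\frac{1}{2} \cdot \frac{1}{66} \left(2 - 1386\right)}{\left(-355\right)^{2}} + \frac{5033}{273103} = \frac{\frac{1}{2} \cdot \frac{1}{66} \left(2 - 1386\right)}{126025} + 5033 \cdot \frac{1}{273103} = \frac{1}{2} \cdot \frac{1}{66} \left(-1384\right) \frac{1}{126025} + \frac{5033}{273103} = \left(- \frac{346}{33}\right) \frac{1}{126025} + \frac{5033}{273103} = - \frac{346}{4158825} + \frac{5033}{273103} = \frac{20836872587}{1135787583975}$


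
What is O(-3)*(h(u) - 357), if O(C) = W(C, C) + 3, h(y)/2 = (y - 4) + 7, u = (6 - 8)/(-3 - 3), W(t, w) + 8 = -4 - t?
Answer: 2102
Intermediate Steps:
W(t, w) = -12 - t (W(t, w) = -8 + (-4 - t) = -12 - t)
u = 1/3 (u = -2/(-6) = -2*(-1/6) = 1/3 ≈ 0.33333)
h(y) = 6 + 2*y (h(y) = 2*((y - 4) + 7) = 2*((-4 + y) + 7) = 2*(3 + y) = 6 + 2*y)
O(C) = -9 - C (O(C) = (-12 - C) + 3 = -9 - C)
O(-3)*(h(u) - 357) = (-9 - 1*(-3))*((6 + 2*(1/3)) - 357) = (-9 + 3)*((6 + 2/3) - 357) = -6*(20/3 - 357) = -6*(-1051/3) = 2102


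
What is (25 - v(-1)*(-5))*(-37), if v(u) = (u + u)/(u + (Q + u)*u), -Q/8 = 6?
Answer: -22015/24 ≈ -917.29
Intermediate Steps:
Q = -48 (Q = -8*6 = -48)
v(u) = 2*u/(u + u*(-48 + u)) (v(u) = (u + u)/(u + (-48 + u)*u) = (2*u)/(u + u*(-48 + u)) = 2*u/(u + u*(-48 + u)))
(25 - v(-1)*(-5))*(-37) = (25 - 2/(-47 - 1)*(-5))*(-37) = (25 - 2/(-48)*(-5))*(-37) = (25 - 2*(-1)/48*(-5))*(-37) = (25 - 1*(-1/24)*(-5))*(-37) = (25 + (1/24)*(-5))*(-37) = (25 - 5/24)*(-37) = (595/24)*(-37) = -22015/24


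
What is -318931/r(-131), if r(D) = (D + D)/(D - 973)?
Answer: -176049912/131 ≈ -1.3439e+6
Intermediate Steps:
r(D) = 2*D/(-973 + D) (r(D) = (2*D)/(-973 + D) = 2*D/(-973 + D))
-318931/r(-131) = -318931/(2*(-131)/(-973 - 131)) = -318931/(2*(-131)/(-1104)) = -318931/(2*(-131)*(-1/1104)) = -318931/131/552 = -318931*552/131 = -176049912/131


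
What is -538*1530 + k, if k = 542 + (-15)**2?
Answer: -822373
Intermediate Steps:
k = 767 (k = 542 + 225 = 767)
-538*1530 + k = -538*1530 + 767 = -823140 + 767 = -822373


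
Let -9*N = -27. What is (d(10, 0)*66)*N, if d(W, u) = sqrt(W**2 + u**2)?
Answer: 1980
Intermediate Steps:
N = 3 (N = -1/9*(-27) = 3)
(d(10, 0)*66)*N = (sqrt(10**2 + 0**2)*66)*3 = (sqrt(100 + 0)*66)*3 = (sqrt(100)*66)*3 = (10*66)*3 = 660*3 = 1980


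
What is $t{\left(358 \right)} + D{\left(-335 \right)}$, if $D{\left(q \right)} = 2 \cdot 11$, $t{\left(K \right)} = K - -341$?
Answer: $721$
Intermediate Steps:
$t{\left(K \right)} = 341 + K$ ($t{\left(K \right)} = K + 341 = 341 + K$)
$D{\left(q \right)} = 22$
$t{\left(358 \right)} + D{\left(-335 \right)} = \left(341 + 358\right) + 22 = 699 + 22 = 721$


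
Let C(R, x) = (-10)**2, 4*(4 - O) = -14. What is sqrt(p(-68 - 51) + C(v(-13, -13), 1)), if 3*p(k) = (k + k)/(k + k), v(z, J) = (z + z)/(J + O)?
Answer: sqrt(903)/3 ≈ 10.017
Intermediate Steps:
O = 15/2 (O = 4 - 1/4*(-14) = 4 + 7/2 = 15/2 ≈ 7.5000)
v(z, J) = 2*z/(15/2 + J) (v(z, J) = (z + z)/(J + 15/2) = (2*z)/(15/2 + J) = 2*z/(15/2 + J))
p(k) = 1/3 (p(k) = ((k + k)/(k + k))/3 = ((2*k)/((2*k)))/3 = ((2*k)*(1/(2*k)))/3 = (1/3)*1 = 1/3)
C(R, x) = 100
sqrt(p(-68 - 51) + C(v(-13, -13), 1)) = sqrt(1/3 + 100) = sqrt(301/3) = sqrt(903)/3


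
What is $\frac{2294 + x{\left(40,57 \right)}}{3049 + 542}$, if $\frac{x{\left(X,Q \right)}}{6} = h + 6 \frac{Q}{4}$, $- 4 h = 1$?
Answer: $\frac{5611}{7182} \approx 0.78126$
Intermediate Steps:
$h = - \frac{1}{4}$ ($h = \left(- \frac{1}{4}\right) 1 = - \frac{1}{4} \approx -0.25$)
$x{\left(X,Q \right)} = - \frac{3}{2} + 9 Q$ ($x{\left(X,Q \right)} = 6 \left(- \frac{1}{4} + 6 \frac{Q}{4}\right) = 6 \left(- \frac{1}{4} + \frac{3 Q}{2}\right) = - \frac{3}{2} + 9 Q$)
$\frac{2294 + x{\left(40,57 \right)}}{3049 + 542} = \frac{2294 + \left(- \frac{3}{2} + 9 \cdot 57\right)}{3049 + 542} = \frac{2294 + \left(- \frac{3}{2} + 513\right)}{3591} = \left(2294 + \frac{1023}{2}\right) \frac{1}{3591} = \frac{5611}{2} \cdot \frac{1}{3591} = \frac{5611}{7182}$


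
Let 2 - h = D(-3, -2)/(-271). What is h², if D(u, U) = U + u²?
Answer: 301401/73441 ≈ 4.1040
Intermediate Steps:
h = 549/271 (h = 2 - (-2 + (-3)²)/(-271) = 2 - (-2 + 9)*(-1)/271 = 2 - 7*(-1)/271 = 2 - 1*(-7/271) = 2 + 7/271 = 549/271 ≈ 2.0258)
h² = (549/271)² = 301401/73441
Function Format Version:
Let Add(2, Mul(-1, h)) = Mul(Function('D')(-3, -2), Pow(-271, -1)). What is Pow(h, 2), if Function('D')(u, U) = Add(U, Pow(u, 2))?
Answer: Rational(301401, 73441) ≈ 4.1040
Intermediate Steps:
h = Rational(549, 271) (h = Add(2, Mul(-1, Mul(Add(-2, Pow(-3, 2)), Pow(-271, -1)))) = Add(2, Mul(-1, Mul(Add(-2, 9), Rational(-1, 271)))) = Add(2, Mul(-1, Mul(7, Rational(-1, 271)))) = Add(2, Mul(-1, Rational(-7, 271))) = Add(2, Rational(7, 271)) = Rational(549, 271) ≈ 2.0258)
Pow(h, 2) = Pow(Rational(549, 271), 2) = Rational(301401, 73441)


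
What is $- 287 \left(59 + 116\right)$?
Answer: $-50225$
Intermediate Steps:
$- 287 \left(59 + 116\right) = \left(-287\right) 175 = -50225$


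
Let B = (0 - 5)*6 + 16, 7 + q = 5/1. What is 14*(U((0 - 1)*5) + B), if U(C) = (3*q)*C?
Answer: 224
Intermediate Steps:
q = -2 (q = -7 + 5/1 = -7 + 5*1 = -7 + 5 = -2)
B = -14 (B = -5*6 + 16 = -30 + 16 = -14)
U(C) = -6*C (U(C) = (3*(-2))*C = -6*C)
14*(U((0 - 1)*5) + B) = 14*(-6*(0 - 1)*5 - 14) = 14*(-(-6)*5 - 14) = 14*(-6*(-5) - 14) = 14*(30 - 14) = 14*16 = 224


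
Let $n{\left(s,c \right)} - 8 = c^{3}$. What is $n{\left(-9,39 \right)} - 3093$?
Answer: $56234$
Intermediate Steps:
$n{\left(s,c \right)} = 8 + c^{3}$
$n{\left(-9,39 \right)} - 3093 = \left(8 + 39^{3}\right) - 3093 = \left(8 + 59319\right) - 3093 = 59327 - 3093 = 56234$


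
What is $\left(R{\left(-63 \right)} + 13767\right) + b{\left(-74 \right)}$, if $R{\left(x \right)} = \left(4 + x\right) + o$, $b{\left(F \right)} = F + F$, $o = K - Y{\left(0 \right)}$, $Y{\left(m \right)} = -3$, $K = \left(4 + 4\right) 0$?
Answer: $13563$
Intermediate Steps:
$K = 0$ ($K = 8 \cdot 0 = 0$)
$o = 3$ ($o = 0 - -3 = 0 + 3 = 3$)
$b{\left(F \right)} = 2 F$
$R{\left(x \right)} = 7 + x$ ($R{\left(x \right)} = \left(4 + x\right) + 3 = 7 + x$)
$\left(R{\left(-63 \right)} + 13767\right) + b{\left(-74 \right)} = \left(\left(7 - 63\right) + 13767\right) + 2 \left(-74\right) = \left(-56 + 13767\right) - 148 = 13711 - 148 = 13563$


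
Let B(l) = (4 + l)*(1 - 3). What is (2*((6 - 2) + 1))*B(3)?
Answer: -140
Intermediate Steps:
B(l) = -8 - 2*l (B(l) = (4 + l)*(-2) = -8 - 2*l)
(2*((6 - 2) + 1))*B(3) = (2*((6 - 2) + 1))*(-8 - 2*3) = (2*(4 + 1))*(-8 - 6) = (2*5)*(-14) = 10*(-14) = -140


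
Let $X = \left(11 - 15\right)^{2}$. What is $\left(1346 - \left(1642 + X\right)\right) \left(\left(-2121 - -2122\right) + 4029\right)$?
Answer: $-1257360$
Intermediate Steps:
$X = 16$ ($X = \left(-4\right)^{2} = 16$)
$\left(1346 - \left(1642 + X\right)\right) \left(\left(-2121 - -2122\right) + 4029\right) = \left(1346 - 1658\right) \left(\left(-2121 - -2122\right) + 4029\right) = \left(1346 - 1658\right) \left(\left(-2121 + 2122\right) + 4029\right) = \left(1346 - 1658\right) \left(1 + 4029\right) = \left(-312\right) 4030 = -1257360$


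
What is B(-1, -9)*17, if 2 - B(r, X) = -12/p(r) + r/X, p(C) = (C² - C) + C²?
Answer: 901/9 ≈ 100.11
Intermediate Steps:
p(C) = -C + 2*C²
B(r, X) = 2 - r/X + 12/(r*(-1 + 2*r)) (B(r, X) = 2 - (-12*1/(r*(-1 + 2*r)) + r/X) = 2 - (-12/(r*(-1 + 2*r)) + r/X) = 2 - (r/X - 12/(r*(-1 + 2*r))) = 2 + (-r/X + 12/(r*(-1 + 2*r))) = 2 - r/X + 12/(r*(-1 + 2*r)))
B(-1, -9)*17 = (2 - 1*(-1)/(-9) + 12/(-1*(-1 + 2*(-1))))*17 = (2 - 1*(-1)*(-⅑) + 12*(-1)/(-1 - 2))*17 = (2 - ⅑ + 12*(-1)/(-3))*17 = (2 - ⅑ + 12*(-1)*(-⅓))*17 = (2 - ⅑ + 4)*17 = (53/9)*17 = 901/9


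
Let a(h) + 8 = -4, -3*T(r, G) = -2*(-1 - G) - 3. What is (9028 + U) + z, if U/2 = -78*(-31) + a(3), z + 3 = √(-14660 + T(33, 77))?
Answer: 13837 + I*√14711 ≈ 13837.0 + 121.29*I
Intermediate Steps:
T(r, G) = ⅓ - 2*G/3 (T(r, G) = -(-2*(-1 - G) - 3)/3 = -((2 + 2*G) - 3)/3 = -(-1 + 2*G)/3 = ⅓ - 2*G/3)
z = -3 + I*√14711 (z = -3 + √(-14660 + (⅓ - ⅔*77)) = -3 + √(-14660 + (⅓ - 154/3)) = -3 + √(-14660 - 51) = -3 + √(-14711) = -3 + I*√14711 ≈ -3.0 + 121.29*I)
a(h) = -12 (a(h) = -8 - 4 = -12)
U = 4812 (U = 2*(-78*(-31) - 12) = 2*(2418 - 12) = 2*2406 = 4812)
(9028 + U) + z = (9028 + 4812) + (-3 + I*√14711) = 13840 + (-3 + I*√14711) = 13837 + I*√14711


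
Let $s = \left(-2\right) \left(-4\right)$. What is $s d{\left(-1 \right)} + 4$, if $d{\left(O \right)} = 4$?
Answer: $36$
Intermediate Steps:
$s = 8$
$s d{\left(-1 \right)} + 4 = 8 \cdot 4 + 4 = 32 + 4 = 36$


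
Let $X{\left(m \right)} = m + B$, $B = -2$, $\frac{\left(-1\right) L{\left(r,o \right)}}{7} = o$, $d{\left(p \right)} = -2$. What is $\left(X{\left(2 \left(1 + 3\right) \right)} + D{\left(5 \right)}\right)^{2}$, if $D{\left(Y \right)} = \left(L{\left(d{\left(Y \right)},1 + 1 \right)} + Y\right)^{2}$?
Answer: $7569$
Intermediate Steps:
$L{\left(r,o \right)} = - 7 o$
$D{\left(Y \right)} = \left(-14 + Y\right)^{2}$ ($D{\left(Y \right)} = \left(- 7 \left(1 + 1\right) + Y\right)^{2} = \left(\left(-7\right) 2 + Y\right)^{2} = \left(-14 + Y\right)^{2}$)
$X{\left(m \right)} = -2 + m$ ($X{\left(m \right)} = m - 2 = -2 + m$)
$\left(X{\left(2 \left(1 + 3\right) \right)} + D{\left(5 \right)}\right)^{2} = \left(\left(-2 + 2 \left(1 + 3\right)\right) + \left(-14 + 5\right)^{2}\right)^{2} = \left(\left(-2 + 2 \cdot 4\right) + \left(-9\right)^{2}\right)^{2} = \left(\left(-2 + 8\right) + 81\right)^{2} = \left(6 + 81\right)^{2} = 87^{2} = 7569$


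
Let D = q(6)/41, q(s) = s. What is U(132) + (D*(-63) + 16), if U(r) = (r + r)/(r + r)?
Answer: 319/41 ≈ 7.7805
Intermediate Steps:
U(r) = 1 (U(r) = (2*r)/((2*r)) = (2*r)*(1/(2*r)) = 1)
D = 6/41 ≈ 0.14634
U(132) + (D*(-63) + 16) = 1 + ((6/41)*(-63) + 16) = 1 + (-378/41 + 16) = 1 + 278/41 = 319/41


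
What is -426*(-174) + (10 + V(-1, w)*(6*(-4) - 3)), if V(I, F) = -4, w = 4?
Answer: 74242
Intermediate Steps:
-426*(-174) + (10 + V(-1, w)*(6*(-4) - 3)) = -426*(-174) + (10 - 4*(6*(-4) - 3)) = 74124 + (10 - 4*(-24 - 3)) = 74124 + (10 - 4*(-27)) = 74124 + (10 + 108) = 74124 + 118 = 74242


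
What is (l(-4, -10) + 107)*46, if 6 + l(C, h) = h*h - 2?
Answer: 9154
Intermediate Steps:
l(C, h) = -8 + h² (l(C, h) = -6 + (h*h - 2) = -6 + (h² - 2) = -6 + (-2 + h²) = -8 + h²)
(l(-4, -10) + 107)*46 = ((-8 + (-10)²) + 107)*46 = ((-8 + 100) + 107)*46 = (92 + 107)*46 = 199*46 = 9154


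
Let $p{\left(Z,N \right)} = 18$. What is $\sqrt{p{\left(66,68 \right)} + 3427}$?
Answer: $\sqrt{3445} \approx 58.694$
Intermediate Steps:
$\sqrt{p{\left(66,68 \right)} + 3427} = \sqrt{18 + 3427} = \sqrt{3445}$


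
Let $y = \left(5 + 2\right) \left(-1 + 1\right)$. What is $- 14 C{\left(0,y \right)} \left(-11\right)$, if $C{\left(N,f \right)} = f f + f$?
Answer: $0$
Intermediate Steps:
$y = 0$ ($y = 7 \cdot 0 = 0$)
$C{\left(N,f \right)} = f + f^{2}$ ($C{\left(N,f \right)} = f^{2} + f = f + f^{2}$)
$- 14 C{\left(0,y \right)} \left(-11\right) = - 14 \cdot 0 \left(1 + 0\right) \left(-11\right) = - 14 \cdot 0 \cdot 1 \left(-11\right) = \left(-14\right) 0 \left(-11\right) = 0 \left(-11\right) = 0$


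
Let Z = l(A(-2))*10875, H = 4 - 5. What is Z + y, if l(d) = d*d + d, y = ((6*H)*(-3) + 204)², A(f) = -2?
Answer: 71034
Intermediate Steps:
H = -1
y = 49284 (y = ((6*(-1))*(-3) + 204)² = (-6*(-3) + 204)² = (18 + 204)² = 222² = 49284)
l(d) = d + d² (l(d) = d² + d = d + d²)
Z = 21750 (Z = -2*(1 - 2)*10875 = -2*(-1)*10875 = 2*10875 = 21750)
Z + y = 21750 + 49284 = 71034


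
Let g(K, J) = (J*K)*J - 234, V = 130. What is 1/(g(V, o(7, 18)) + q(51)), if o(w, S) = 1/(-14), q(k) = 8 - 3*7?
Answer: -98/24141 ≈ -0.0040595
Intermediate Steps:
q(k) = -13 (q(k) = 8 - 21 = -13)
o(w, S) = -1/14
g(K, J) = -234 + K*J² (g(K, J) = K*J² - 234 = -234 + K*J²)
1/(g(V, o(7, 18)) + q(51)) = 1/((-234 + 130*(-1/14)²) - 13) = 1/((-234 + 130*(1/196)) - 13) = 1/((-234 + 65/98) - 13) = 1/(-22867/98 - 13) = 1/(-24141/98) = -98/24141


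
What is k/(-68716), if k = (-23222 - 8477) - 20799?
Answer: 26249/34358 ≈ 0.76398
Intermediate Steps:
k = -52498 (k = -31699 - 20799 = -52498)
k/(-68716) = -52498/(-68716) = -52498*(-1/68716) = 26249/34358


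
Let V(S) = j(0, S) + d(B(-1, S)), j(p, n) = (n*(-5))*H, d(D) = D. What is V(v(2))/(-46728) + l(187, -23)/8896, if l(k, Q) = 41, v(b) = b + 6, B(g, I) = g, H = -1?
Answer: 65371/17320512 ≈ 0.0037742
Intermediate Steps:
v(b) = 6 + b
j(p, n) = 5*n (j(p, n) = (n*(-5))*(-1) = -5*n*(-1) = 5*n)
V(S) = -1 + 5*S (V(S) = 5*S - 1 = -1 + 5*S)
V(v(2))/(-46728) + l(187, -23)/8896 = (-1 + 5*(6 + 2))/(-46728) + 41/8896 = (-1 + 5*8)*(-1/46728) + 41*(1/8896) = (-1 + 40)*(-1/46728) + 41/8896 = 39*(-1/46728) + 41/8896 = -13/15576 + 41/8896 = 65371/17320512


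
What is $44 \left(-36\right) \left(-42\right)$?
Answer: $66528$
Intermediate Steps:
$44 \left(-36\right) \left(-42\right) = \left(-1584\right) \left(-42\right) = 66528$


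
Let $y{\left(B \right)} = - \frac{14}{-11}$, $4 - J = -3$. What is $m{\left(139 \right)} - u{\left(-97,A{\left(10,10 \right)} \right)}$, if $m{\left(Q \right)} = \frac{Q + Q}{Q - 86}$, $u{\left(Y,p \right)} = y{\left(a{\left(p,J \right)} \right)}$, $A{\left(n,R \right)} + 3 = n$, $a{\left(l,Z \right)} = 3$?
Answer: $\frac{2316}{583} \approx 3.9726$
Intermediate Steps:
$J = 7$ ($J = 4 - -3 = 4 + 3 = 7$)
$A{\left(n,R \right)} = -3 + n$
$y{\left(B \right)} = \frac{14}{11}$ ($y{\left(B \right)} = \left(-14\right) \left(- \frac{1}{11}\right) = \frac{14}{11}$)
$u{\left(Y,p \right)} = \frac{14}{11}$
$m{\left(Q \right)} = \frac{2 Q}{-86 + Q}$
$m{\left(139 \right)} - u{\left(-97,A{\left(10,10 \right)} \right)} = 2 \cdot 139 \frac{1}{-86 + 139} - \frac{14}{11} = 2 \cdot 139 \cdot \frac{1}{53} - \frac{14}{11} = \frac{278}{53} - \frac{14}{11} = \frac{2316}{583}$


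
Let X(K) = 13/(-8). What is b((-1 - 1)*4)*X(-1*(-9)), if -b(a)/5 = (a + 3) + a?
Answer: -845/8 ≈ -105.63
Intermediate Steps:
b(a) = -15 - 10*a (b(a) = -5*((a + 3) + a) = -5*((3 + a) + a) = -5*(3 + 2*a) = -15 - 10*a)
X(K) = -13/8 (X(K) = 13*(-⅛) = -13/8)
b((-1 - 1)*4)*X(-1*(-9)) = (-15 - 10*(-1 - 1)*4)*(-13/8) = (-15 - (-20)*4)*(-13/8) = (-15 - 10*(-8))*(-13/8) = (-15 + 80)*(-13/8) = 65*(-13/8) = -845/8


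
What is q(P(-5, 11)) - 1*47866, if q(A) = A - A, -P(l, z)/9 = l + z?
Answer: -47866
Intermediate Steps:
P(l, z) = -9*l - 9*z (P(l, z) = -9*(l + z) = -9*l - 9*z)
q(A) = 0
q(P(-5, 11)) - 1*47866 = 0 - 1*47866 = 0 - 47866 = -47866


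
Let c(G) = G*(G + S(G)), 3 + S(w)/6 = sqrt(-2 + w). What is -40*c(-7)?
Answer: -7000 + 5040*I ≈ -7000.0 + 5040.0*I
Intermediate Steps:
S(w) = -18 + 6*sqrt(-2 + w)
c(G) = G*(-18 + G + 6*sqrt(-2 + G)) (c(G) = G*(G + (-18 + 6*sqrt(-2 + G))) = G*(-18 + G + 6*sqrt(-2 + G)))
-40*c(-7) = -(-280)*(-18 - 7 + 6*sqrt(-2 - 7)) = -(-280)*(-18 - 7 + 6*sqrt(-9)) = -(-280)*(-18 - 7 + 6*(3*I)) = -(-280)*(-18 - 7 + 18*I) = -(-280)*(-25 + 18*I) = -40*(175 - 126*I) = -7000 + 5040*I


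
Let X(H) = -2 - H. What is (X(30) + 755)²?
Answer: 522729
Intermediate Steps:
(X(30) + 755)² = ((-2 - 1*30) + 755)² = ((-2 - 30) + 755)² = (-32 + 755)² = 723² = 522729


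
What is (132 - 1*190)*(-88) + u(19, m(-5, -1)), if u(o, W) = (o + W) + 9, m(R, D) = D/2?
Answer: 10263/2 ≈ 5131.5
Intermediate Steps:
m(R, D) = D/2 (m(R, D) = D*(½) = D/2)
u(o, W) = 9 + W + o (u(o, W) = (W + o) + 9 = 9 + W + o)
(132 - 1*190)*(-88) + u(19, m(-5, -1)) = (132 - 1*190)*(-88) + (9 + (½)*(-1) + 19) = (132 - 190)*(-88) + (9 - ½ + 19) = -58*(-88) + 55/2 = 5104 + 55/2 = 10263/2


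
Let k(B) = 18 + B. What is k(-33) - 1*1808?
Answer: -1823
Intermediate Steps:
k(-33) - 1*1808 = (18 - 33) - 1*1808 = -15 - 1808 = -1823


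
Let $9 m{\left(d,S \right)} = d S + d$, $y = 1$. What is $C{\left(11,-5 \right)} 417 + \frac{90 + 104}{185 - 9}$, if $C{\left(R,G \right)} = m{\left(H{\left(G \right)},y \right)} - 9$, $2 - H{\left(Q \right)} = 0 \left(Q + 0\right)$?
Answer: $- \frac{941573}{264} \approx -3566.6$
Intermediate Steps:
$H{\left(Q \right)} = 2$ ($H{\left(Q \right)} = 2 - 0 \left(Q + 0\right) = 2 - 0 Q = 2 - 0 = 2 + 0 = 2$)
$m{\left(d,S \right)} = \frac{d}{9} + \frac{S d}{9}$ ($m{\left(d,S \right)} = \frac{d S + d}{9} = \frac{S d + d}{9} = \frac{d + S d}{9} = \frac{d}{9} + \frac{S d}{9}$)
$C{\left(R,G \right)} = - \frac{77}{9}$ ($C{\left(R,G \right)} = \frac{1}{9} \cdot 2 \left(1 + 1\right) - 9 = \frac{1}{9} \cdot 2 \cdot 2 - 9 = \frac{4}{9} - 9 = - \frac{77}{9}$)
$C{\left(11,-5 \right)} 417 + \frac{90 + 104}{185 - 9} = \left(- \frac{77}{9}\right) 417 + \frac{90 + 104}{185 - 9} = - \frac{10703}{3} + \frac{194}{176} = - \frac{10703}{3} + 194 \cdot \frac{1}{176} = - \frac{10703}{3} + \frac{97}{88} = - \frac{941573}{264}$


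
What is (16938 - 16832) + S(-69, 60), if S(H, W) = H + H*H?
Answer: 4798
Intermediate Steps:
S(H, W) = H + H**2
(16938 - 16832) + S(-69, 60) = (16938 - 16832) - 69*(1 - 69) = 106 - 69*(-68) = 106 + 4692 = 4798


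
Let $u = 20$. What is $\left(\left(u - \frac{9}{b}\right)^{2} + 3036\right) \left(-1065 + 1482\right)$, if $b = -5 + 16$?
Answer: $\frac{171752709}{121} \approx 1.4194 \cdot 10^{6}$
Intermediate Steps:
$b = 11$
$\left(\left(u - \frac{9}{b}\right)^{2} + 3036\right) \left(-1065 + 1482\right) = \left(\left(20 - \frac{9}{11}\right)^{2} + 3036\right) \left(-1065 + 1482\right) = \left(\left(20 - \frac{9}{11}\right)^{2} + 3036\right) 417 = \left(\left(\frac{211}{11}\right)^{2} + 3036\right) 417 = \left(\frac{44521}{121} + 3036\right) 417 = \frac{411877}{121} \cdot 417 = \frac{171752709}{121}$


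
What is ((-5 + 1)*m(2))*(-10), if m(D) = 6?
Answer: 240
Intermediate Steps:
((-5 + 1)*m(2))*(-10) = ((-5 + 1)*6)*(-10) = -4*6*(-10) = -24*(-10) = 240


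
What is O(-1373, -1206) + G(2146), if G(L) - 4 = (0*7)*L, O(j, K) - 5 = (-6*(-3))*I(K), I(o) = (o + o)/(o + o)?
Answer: 27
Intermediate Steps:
I(o) = 1 (I(o) = (2*o)/((2*o)) = (2*o)*(1/(2*o)) = 1)
O(j, K) = 23 (O(j, K) = 5 - 6*(-3)*1 = 5 + 18*1 = 5 + 18 = 23)
G(L) = 4 (G(L) = 4 + (0*7)*L = 4 + 0*L = 4 + 0 = 4)
O(-1373, -1206) + G(2146) = 23 + 4 = 27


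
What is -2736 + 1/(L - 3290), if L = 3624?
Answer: -913823/334 ≈ -2736.0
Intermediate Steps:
-2736 + 1/(L - 3290) = -2736 + 1/(3624 - 3290) = -2736 + 1/334 = -913823/334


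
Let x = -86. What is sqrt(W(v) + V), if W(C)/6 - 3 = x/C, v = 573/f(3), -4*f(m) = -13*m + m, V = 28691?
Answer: sqrt(1047037361)/191 ≈ 169.41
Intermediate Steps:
f(m) = 3*m (f(m) = -(-13*m + m)/4 = -(-3)*m = 3*m)
v = 191/3 (v = 573/((3*3)) = 573/9 = 573*(1/9) = 191/3 ≈ 63.667)
W(C) = 18 - 516/C (W(C) = 18 + 6*(-86/C) = 18 - 516/C)
sqrt(W(v) + V) = sqrt((18 - 516/191/3) + 28691) = sqrt((18 - 516*3/191) + 28691) = sqrt((18 - 1548/191) + 28691) = sqrt(1890/191 + 28691) = sqrt(5481871/191) = sqrt(1047037361)/191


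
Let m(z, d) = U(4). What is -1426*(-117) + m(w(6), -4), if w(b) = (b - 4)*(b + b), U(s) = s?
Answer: 166846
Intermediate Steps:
w(b) = 2*b*(-4 + b) (w(b) = (-4 + b)*(2*b) = 2*b*(-4 + b))
m(z, d) = 4
-1426*(-117) + m(w(6), -4) = -1426*(-117) + 4 = 166842 + 4 = 166846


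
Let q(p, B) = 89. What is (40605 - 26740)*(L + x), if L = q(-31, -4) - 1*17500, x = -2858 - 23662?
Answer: -609103315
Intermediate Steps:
x = -26520
L = -17411 (L = 89 - 1*17500 = 89 - 17500 = -17411)
(40605 - 26740)*(L + x) = (40605 - 26740)*(-17411 - 26520) = 13865*(-43931) = -609103315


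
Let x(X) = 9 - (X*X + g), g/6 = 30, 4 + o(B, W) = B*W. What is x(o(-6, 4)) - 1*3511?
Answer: -4466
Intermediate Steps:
o(B, W) = -4 + B*W
g = 180 (g = 6*30 = 180)
x(X) = -171 - X² (x(X) = 9 - (X*X + 180) = 9 - (X² + 180) = 9 - (180 + X²) = 9 + (-180 - X²) = -171 - X²)
x(o(-6, 4)) - 1*3511 = (-171 - (-4 - 6*4)²) - 1*3511 = (-171 - (-4 - 24)²) - 3511 = (-171 - 1*(-28)²) - 3511 = (-171 - 1*784) - 3511 = (-171 - 784) - 3511 = -955 - 3511 = -4466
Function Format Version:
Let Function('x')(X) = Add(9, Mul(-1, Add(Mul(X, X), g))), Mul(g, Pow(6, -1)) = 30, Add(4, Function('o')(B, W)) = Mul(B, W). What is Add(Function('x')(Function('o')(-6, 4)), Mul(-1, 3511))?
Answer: -4466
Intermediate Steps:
Function('o')(B, W) = Add(-4, Mul(B, W))
g = 180 (g = Mul(6, 30) = 180)
Function('x')(X) = Add(-171, Mul(-1, Pow(X, 2))) (Function('x')(X) = Add(9, Mul(-1, Add(Mul(X, X), 180))) = Add(9, Mul(-1, Add(Pow(X, 2), 180))) = Add(9, Mul(-1, Add(180, Pow(X, 2)))) = Add(9, Add(-180, Mul(-1, Pow(X, 2)))) = Add(-171, Mul(-1, Pow(X, 2))))
Add(Function('x')(Function('o')(-6, 4)), Mul(-1, 3511)) = Add(Add(-171, Mul(-1, Pow(Add(-4, Mul(-6, 4)), 2))), Mul(-1, 3511)) = Add(Add(-171, Mul(-1, Pow(Add(-4, -24), 2))), -3511) = Add(Add(-171, Mul(-1, Pow(-28, 2))), -3511) = Add(Add(-171, Mul(-1, 784)), -3511) = Add(Add(-171, -784), -3511) = Add(-955, -3511) = -4466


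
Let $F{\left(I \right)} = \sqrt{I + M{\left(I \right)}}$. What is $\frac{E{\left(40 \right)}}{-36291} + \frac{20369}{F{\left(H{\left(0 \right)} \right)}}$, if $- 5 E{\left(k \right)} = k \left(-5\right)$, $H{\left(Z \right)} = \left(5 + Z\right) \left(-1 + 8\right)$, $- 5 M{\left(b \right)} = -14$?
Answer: $- \frac{40}{36291} + \frac{20369 \sqrt{105}}{63} \approx 3313.0$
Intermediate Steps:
$M{\left(b \right)} = \frac{14}{5}$ ($M{\left(b \right)} = \left(- \frac{1}{5}\right) \left(-14\right) = \frac{14}{5}$)
$H{\left(Z \right)} = 35 + 7 Z$ ($H{\left(Z \right)} = \left(5 + Z\right) 7 = 35 + 7 Z$)
$E{\left(k \right)} = k$ ($E{\left(k \right)} = - \frac{k \left(-5\right)}{5} = - \frac{\left(-5\right) k}{5} = k$)
$F{\left(I \right)} = \sqrt{\frac{14}{5} + I}$ ($F{\left(I \right)} = \sqrt{I + \frac{14}{5}} = \sqrt{\frac{14}{5} + I}$)
$\frac{E{\left(40 \right)}}{-36291} + \frac{20369}{F{\left(H{\left(0 \right)} \right)}} = \frac{40}{-36291} + \frac{20369}{\frac{1}{5} \sqrt{70 + 25 \left(35 + 7 \cdot 0\right)}} = 40 \left(- \frac{1}{36291}\right) + \frac{20369}{\frac{1}{5} \sqrt{70 + 25 \left(35 + 0\right)}} = - \frac{40}{36291} + \frac{20369}{\frac{1}{5} \sqrt{70 + 25 \cdot 35}} = - \frac{40}{36291} + \frac{20369}{\frac{1}{5} \sqrt{70 + 875}} = - \frac{40}{36291} + \frac{20369}{\frac{1}{5} \sqrt{945}} = - \frac{40}{36291} + \frac{20369}{\frac{1}{5} \cdot 3 \sqrt{105}} = - \frac{40}{36291} + \frac{20369}{\frac{3}{5} \sqrt{105}} = - \frac{40}{36291} + 20369 \frac{\sqrt{105}}{63} = - \frac{40}{36291} + \frac{20369 \sqrt{105}}{63}$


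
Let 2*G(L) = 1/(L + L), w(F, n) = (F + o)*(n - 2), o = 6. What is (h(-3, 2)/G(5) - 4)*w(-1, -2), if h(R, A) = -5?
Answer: 2080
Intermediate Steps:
w(F, n) = (-2 + n)*(6 + F) (w(F, n) = (F + 6)*(n - 2) = (6 + F)*(-2 + n) = (-2 + n)*(6 + F))
G(L) = 1/(4*L) (G(L) = 1/(2*(L + L)) = 1/(2*((2*L))) = (1/(2*L))/2 = 1/(4*L))
(h(-3, 2)/G(5) - 4)*w(-1, -2) = (-5/((¼)/5) - 4)*(-12 - 2*(-1) + 6*(-2) - 1*(-2)) = (-5/((¼)*(⅕)) - 4)*(-12 + 2 - 12 + 2) = (-5/1/20 - 4)*(-20) = (-5*20 - 4)*(-20) = (-100 - 4)*(-20) = -104*(-20) = 2080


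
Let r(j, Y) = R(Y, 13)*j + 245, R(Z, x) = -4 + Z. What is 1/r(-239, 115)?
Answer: -1/26284 ≈ -3.8046e-5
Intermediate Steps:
r(j, Y) = 245 + j*(-4 + Y) (r(j, Y) = (-4 + Y)*j + 245 = j*(-4 + Y) + 245 = 245 + j*(-4 + Y))
1/r(-239, 115) = 1/(245 - 239*(-4 + 115)) = 1/(245 - 239*111) = 1/(245 - 26529) = 1/(-26284) = -1/26284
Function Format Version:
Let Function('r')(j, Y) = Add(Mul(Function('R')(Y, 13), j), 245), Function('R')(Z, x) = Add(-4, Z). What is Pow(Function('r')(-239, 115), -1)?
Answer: Rational(-1, 26284) ≈ -3.8046e-5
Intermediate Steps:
Function('r')(j, Y) = Add(245, Mul(j, Add(-4, Y))) (Function('r')(j, Y) = Add(Mul(Add(-4, Y), j), 245) = Add(Mul(j, Add(-4, Y)), 245) = Add(245, Mul(j, Add(-4, Y))))
Pow(Function('r')(-239, 115), -1) = Pow(Add(245, Mul(-239, Add(-4, 115))), -1) = Pow(Add(245, Mul(-239, 111)), -1) = Pow(Add(245, -26529), -1) = Pow(-26284, -1) = Rational(-1, 26284)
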